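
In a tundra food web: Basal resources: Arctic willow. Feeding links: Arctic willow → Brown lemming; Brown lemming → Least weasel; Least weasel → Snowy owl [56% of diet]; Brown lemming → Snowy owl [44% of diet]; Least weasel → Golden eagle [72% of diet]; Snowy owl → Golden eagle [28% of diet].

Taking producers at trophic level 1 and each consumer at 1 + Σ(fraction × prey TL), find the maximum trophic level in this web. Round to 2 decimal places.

4.16

Brown lemming: 1 + 1 = 2
Least weasel: 1 + 2 = 3
Snowy owl: 1 + (0.56×3 + 0.44×2) = 3.56
Golden eagle: 1 + (0.72×3 + 0.28×3.56) = 4.1568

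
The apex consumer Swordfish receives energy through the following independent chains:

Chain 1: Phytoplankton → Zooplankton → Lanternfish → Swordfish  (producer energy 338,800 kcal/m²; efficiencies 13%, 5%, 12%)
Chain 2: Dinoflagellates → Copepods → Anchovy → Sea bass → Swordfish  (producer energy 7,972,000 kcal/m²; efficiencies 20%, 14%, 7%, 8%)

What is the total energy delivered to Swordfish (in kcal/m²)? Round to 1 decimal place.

Chain 1: 338800 × 0.13 × 0.05 × 0.12 = 264.264 kcal/m²
Chain 2: 7972000 × 0.2 × 0.14 × 0.07 × 0.08 = 1250.0096 kcal/m²
Total at Swordfish: 264.264 + 1250.0096 = 1514.2736 kcal/m²

1514.3 kcal/m²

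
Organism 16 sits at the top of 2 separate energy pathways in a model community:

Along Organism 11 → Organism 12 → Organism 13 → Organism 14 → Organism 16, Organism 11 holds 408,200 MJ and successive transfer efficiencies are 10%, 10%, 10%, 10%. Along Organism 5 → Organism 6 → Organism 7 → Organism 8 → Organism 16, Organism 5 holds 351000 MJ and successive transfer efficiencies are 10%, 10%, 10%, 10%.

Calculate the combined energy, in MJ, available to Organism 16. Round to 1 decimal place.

75.9 MJ

Via Organism 11: 408200 × 0.1 × 0.1 × 0.1 × 0.1 = 40.82 MJ
Via Organism 5: 351000 × 0.1 × 0.1 × 0.1 × 0.1 = 35.1 MJ
Total at Organism 16: 40.82 + 35.1 = 75.92 MJ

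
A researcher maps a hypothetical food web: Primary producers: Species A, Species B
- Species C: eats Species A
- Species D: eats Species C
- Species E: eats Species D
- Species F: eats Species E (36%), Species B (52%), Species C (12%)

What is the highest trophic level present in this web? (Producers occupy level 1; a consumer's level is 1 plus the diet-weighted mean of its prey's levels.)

4

Species C: 1 + 1 = 2
Species D: 1 + 2 = 3
Species E: 1 + 3 = 4
Species F: 1 + (0.36×4 + 0.52×1 + 0.12×2) = 3.2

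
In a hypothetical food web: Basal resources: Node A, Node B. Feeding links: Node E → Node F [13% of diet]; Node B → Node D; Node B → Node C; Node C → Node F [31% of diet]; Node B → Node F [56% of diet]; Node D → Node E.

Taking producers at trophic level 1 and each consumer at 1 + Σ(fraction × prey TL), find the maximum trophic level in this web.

Node C: 1 + 1 = 2
Node D: 1 + 1 = 2
Node E: 1 + 2 = 3
Node F: 1 + (0.31×2 + 0.13×3 + 0.56×1) = 2.57

3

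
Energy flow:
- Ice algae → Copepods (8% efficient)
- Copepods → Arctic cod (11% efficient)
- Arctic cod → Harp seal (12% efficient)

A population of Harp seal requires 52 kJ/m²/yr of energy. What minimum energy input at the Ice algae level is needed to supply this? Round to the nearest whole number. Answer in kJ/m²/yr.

Cumulative transfer efficiency: 0.08 × 0.11 × 0.12 = 0.001056
Ice algae energy = 52 / 0.001056 = 49242 kJ/m²/yr

49242 kJ/m²/yr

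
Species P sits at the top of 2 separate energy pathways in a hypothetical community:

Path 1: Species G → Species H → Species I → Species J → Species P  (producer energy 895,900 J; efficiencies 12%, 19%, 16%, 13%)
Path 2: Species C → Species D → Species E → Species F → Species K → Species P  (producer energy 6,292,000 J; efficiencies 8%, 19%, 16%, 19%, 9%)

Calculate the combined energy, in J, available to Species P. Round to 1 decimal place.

686.5 J

Path 1: 895900 × 0.12 × 0.19 × 0.16 × 0.13 = 424.871616 J
Path 2: 6292000 × 0.08 × 0.19 × 0.16 × 0.19 × 0.09 = 261.6666624 J
Total at Species P: 424.871616 + 261.6666624 = 686.5382784 J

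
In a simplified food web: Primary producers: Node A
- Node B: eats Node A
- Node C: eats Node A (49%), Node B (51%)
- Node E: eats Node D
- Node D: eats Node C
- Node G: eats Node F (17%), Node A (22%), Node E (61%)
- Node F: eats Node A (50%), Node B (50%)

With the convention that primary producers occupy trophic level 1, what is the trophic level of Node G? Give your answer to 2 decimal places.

Node B: 1 + 1 = 2
Node C: 1 + (0.49×1 + 0.51×2) = 2.51
Node D: 1 + 2.51 = 3.51
Node E: 1 + 3.51 = 4.51
Node F: 1 + (0.5×1 + 0.5×2) = 2.5
Node G: 1 + (0.17×2.5 + 0.22×1 + 0.61×4.51) = 4.3961

4.40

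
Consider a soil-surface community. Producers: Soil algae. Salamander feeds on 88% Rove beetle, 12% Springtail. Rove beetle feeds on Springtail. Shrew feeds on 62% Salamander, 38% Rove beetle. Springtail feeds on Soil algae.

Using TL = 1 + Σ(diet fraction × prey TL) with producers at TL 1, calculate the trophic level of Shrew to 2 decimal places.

Springtail: 1 + 1 = 2
Rove beetle: 1 + 2 = 3
Salamander: 1 + (0.88×3 + 0.12×2) = 3.88
Shrew: 1 + (0.62×3.88 + 0.38×3) = 4.5456

4.55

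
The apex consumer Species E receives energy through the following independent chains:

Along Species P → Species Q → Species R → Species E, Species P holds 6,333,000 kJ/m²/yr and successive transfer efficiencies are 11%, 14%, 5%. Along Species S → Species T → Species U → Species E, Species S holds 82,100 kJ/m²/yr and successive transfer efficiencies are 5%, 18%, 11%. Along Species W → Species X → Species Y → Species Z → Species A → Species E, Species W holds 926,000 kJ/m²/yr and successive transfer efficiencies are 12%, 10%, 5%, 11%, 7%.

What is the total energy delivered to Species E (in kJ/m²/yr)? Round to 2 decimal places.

Via Species P: 6333000 × 0.11 × 0.14 × 0.05 = 4876.41 kJ/m²/yr
Via Species S: 82100 × 0.05 × 0.18 × 0.11 = 81.279 kJ/m²/yr
Via Species W: 926000 × 0.12 × 0.1 × 0.05 × 0.11 × 0.07 = 4.27812 kJ/m²/yr
Total at Species E: 4876.41 + 81.279 + 4.27812 = 4961.96712 kJ/m²/yr

4961.97 kJ/m²/yr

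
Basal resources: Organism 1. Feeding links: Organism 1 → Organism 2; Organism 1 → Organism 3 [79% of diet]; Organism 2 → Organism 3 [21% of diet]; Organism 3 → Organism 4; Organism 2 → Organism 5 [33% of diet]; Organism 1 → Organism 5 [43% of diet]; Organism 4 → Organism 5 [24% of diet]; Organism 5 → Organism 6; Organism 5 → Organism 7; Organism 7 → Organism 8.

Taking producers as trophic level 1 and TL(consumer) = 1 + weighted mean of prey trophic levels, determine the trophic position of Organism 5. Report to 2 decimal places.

Organism 2: 1 + 1 = 2
Organism 3: 1 + (0.79×1 + 0.21×2) = 2.21
Organism 4: 1 + 2.21 = 3.21
Organism 5: 1 + (0.33×2 + 0.43×1 + 0.24×3.21) = 2.8604
Organism 6: 1 + 2.8604 = 3.8604
Organism 7: 1 + 2.8604 = 3.8604
Organism 8: 1 + 3.8604 = 4.8604

2.86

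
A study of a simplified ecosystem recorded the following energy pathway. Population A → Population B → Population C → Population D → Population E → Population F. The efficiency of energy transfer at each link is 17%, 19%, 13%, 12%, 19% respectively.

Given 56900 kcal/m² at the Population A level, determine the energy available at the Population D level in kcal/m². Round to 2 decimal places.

Population B: 56900 × 0.17 = 9673 kcal/m²
Population C: 9673 × 0.19 = 1837.87 kcal/m²
Population D: 1837.87 × 0.13 = 238.9231 kcal/m²

238.92 kcal/m²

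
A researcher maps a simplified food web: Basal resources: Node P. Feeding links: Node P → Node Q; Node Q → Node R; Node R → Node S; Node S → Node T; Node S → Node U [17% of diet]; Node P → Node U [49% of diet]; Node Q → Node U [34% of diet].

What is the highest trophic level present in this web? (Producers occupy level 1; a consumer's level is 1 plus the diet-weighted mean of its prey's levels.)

5

Node Q: 1 + 1 = 2
Node R: 1 + 2 = 3
Node S: 1 + 3 = 4
Node T: 1 + 4 = 5
Node U: 1 + (0.17×4 + 0.49×1 + 0.34×2) = 2.85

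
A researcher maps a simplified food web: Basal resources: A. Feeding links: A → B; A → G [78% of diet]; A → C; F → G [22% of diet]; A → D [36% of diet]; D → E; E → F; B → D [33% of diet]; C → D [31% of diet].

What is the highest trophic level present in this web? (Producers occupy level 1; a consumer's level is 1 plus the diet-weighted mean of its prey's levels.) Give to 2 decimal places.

B: 1 + 1 = 2
C: 1 + 1 = 2
D: 1 + (0.33×2 + 0.36×1 + 0.31×2) = 2.64
E: 1 + 2.64 = 3.64
F: 1 + 3.64 = 4.64
G: 1 + (0.78×1 + 0.22×4.64) = 2.8008

4.64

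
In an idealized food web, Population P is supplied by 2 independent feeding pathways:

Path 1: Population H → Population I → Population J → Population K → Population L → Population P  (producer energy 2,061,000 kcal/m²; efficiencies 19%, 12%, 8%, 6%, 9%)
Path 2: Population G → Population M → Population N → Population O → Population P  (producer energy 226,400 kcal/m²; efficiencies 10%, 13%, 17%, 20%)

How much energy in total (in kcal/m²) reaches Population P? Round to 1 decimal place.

Path 1: 2061000 × 0.19 × 0.12 × 0.08 × 0.06 × 0.09 = 20.3000256 kcal/m²
Path 2: 226400 × 0.1 × 0.13 × 0.17 × 0.2 = 100.0688 kcal/m²
Total at Population P: 20.3000256 + 100.0688 = 120.3688256 kcal/m²

120.4 kcal/m²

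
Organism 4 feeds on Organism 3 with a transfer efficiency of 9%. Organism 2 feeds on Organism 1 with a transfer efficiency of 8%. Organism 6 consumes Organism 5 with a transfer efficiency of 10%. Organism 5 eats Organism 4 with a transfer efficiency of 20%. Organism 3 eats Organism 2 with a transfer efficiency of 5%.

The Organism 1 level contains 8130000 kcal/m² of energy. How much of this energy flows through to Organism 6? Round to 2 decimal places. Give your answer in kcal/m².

Organism 2: 8130000 × 0.08 = 650400 kcal/m²
Organism 3: 650400 × 0.05 = 32520 kcal/m²
Organism 4: 32520 × 0.09 = 2926.8 kcal/m²
Organism 5: 2926.8 × 0.2 = 585.36 kcal/m²
Organism 6: 585.36 × 0.1 = 58.536 kcal/m²

58.54 kcal/m²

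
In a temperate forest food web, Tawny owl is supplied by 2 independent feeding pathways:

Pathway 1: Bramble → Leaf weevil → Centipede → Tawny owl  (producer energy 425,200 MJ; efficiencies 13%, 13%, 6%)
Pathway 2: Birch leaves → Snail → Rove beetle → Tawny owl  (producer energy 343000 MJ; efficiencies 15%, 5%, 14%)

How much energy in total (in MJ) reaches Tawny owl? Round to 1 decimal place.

Pathway 1: 425200 × 0.13 × 0.13 × 0.06 = 431.1528 MJ
Pathway 2: 343000 × 0.15 × 0.05 × 0.14 = 360.15 MJ
Total at Tawny owl: 431.1528 + 360.15 = 791.3028 MJ

791.3 MJ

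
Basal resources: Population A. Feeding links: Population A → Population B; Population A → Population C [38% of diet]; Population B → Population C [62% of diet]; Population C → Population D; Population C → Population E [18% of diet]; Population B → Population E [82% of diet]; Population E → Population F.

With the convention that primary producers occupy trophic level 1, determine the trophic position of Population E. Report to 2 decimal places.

Population B: 1 + 1 = 2
Population C: 1 + (0.38×1 + 0.62×2) = 2.62
Population D: 1 + 2.62 = 3.62
Population E: 1 + (0.18×2.62 + 0.82×2) = 3.1116
Population F: 1 + 3.1116 = 4.1116

3.11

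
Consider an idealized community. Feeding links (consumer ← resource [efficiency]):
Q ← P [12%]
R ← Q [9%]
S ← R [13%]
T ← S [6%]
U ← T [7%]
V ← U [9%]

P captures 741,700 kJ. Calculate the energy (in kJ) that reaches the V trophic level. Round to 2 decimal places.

0.39 kJ

Q: 741700 × 0.12 = 89004 kJ
R: 89004 × 0.09 = 8010.36 kJ
S: 8010.36 × 0.13 = 1041.3468 kJ
T: 1041.3468 × 0.06 = 62.480808 kJ
U: 62.480808 × 0.07 = 4.37365656 kJ
V: 4.37365656 × 0.09 = 0.3936290904 kJ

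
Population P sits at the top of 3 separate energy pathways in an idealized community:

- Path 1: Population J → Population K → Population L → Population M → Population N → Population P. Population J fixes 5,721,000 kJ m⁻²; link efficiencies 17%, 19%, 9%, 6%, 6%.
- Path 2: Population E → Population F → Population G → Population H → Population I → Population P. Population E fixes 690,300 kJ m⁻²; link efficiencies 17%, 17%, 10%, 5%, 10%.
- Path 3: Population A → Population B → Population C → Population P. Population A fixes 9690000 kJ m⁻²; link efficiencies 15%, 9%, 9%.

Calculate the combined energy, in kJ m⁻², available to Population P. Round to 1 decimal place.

Path 1: 5721000 × 0.17 × 0.19 × 0.09 × 0.06 × 0.06 = 59.8714092 kJ m⁻²
Path 2: 690300 × 0.17 × 0.17 × 0.1 × 0.05 × 0.1 = 9.974835 kJ m⁻²
Path 3: 9690000 × 0.15 × 0.09 × 0.09 = 11773.35 kJ m⁻²
Total at Population P: 59.8714092 + 9.974835 + 11773.35 = 11843.1962442 kJ m⁻²

11843.2 kJ m⁻²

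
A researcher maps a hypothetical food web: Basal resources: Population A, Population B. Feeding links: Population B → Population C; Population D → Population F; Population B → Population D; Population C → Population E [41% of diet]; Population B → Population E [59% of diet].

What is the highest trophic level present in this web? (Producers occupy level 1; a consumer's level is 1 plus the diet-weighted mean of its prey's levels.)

Population C: 1 + 1 = 2
Population D: 1 + 1 = 2
Population E: 1 + (0.59×1 + 0.41×2) = 2.41
Population F: 1 + 2 = 3

3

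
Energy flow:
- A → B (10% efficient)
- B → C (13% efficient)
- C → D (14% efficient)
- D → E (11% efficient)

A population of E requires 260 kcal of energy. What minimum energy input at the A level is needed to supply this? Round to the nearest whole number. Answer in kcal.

Cumulative transfer efficiency: 0.1 × 0.13 × 0.14 × 0.11 = 0.0002002
A energy = 260 / 0.0002002 = 1298701 kcal

1298701 kcal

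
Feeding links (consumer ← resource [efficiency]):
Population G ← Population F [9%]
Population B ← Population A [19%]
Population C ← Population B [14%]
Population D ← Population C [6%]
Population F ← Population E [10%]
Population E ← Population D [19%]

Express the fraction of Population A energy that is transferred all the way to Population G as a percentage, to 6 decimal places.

Product of link efficiencies: 0.19 × 0.14 × 0.06 × 0.19 × 0.1 × 0.09 = 0.00000272916
As a percentage: 0.00000272916 × 100 = 0.000273%

0.000273%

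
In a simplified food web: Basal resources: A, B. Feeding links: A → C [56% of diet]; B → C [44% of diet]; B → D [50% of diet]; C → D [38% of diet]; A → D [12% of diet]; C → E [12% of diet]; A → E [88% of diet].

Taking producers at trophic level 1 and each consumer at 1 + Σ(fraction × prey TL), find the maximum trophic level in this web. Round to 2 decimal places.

2.38

C: 1 + (0.56×1 + 0.44×1) = 2
D: 1 + (0.5×1 + 0.38×2 + 0.12×1) = 2.38
E: 1 + (0.12×2 + 0.88×1) = 2.12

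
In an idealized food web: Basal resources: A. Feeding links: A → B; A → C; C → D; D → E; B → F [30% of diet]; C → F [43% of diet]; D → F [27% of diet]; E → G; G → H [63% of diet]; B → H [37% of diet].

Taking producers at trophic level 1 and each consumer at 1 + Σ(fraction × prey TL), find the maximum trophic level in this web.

B: 1 + 1 = 2
C: 1 + 1 = 2
D: 1 + 2 = 3
E: 1 + 3 = 4
F: 1 + (0.3×2 + 0.43×2 + 0.27×3) = 3.27
G: 1 + 4 = 5
H: 1 + (0.63×5 + 0.37×2) = 4.89

5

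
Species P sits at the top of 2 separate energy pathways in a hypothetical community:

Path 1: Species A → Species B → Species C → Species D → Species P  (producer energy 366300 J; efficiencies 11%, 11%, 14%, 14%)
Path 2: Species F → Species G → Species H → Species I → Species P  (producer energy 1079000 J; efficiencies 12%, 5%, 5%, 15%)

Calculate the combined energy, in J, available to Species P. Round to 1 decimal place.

Path 1: 366300 × 0.11 × 0.11 × 0.14 × 0.14 = 86.871708 J
Path 2: 1079000 × 0.12 × 0.05 × 0.05 × 0.15 = 48.555 J
Total at Species P: 86.871708 + 48.555 = 135.426708 J

135.4 J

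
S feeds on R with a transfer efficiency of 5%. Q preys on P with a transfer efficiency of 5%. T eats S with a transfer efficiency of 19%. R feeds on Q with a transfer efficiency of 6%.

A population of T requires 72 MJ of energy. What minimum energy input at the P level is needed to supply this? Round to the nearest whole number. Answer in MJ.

Cumulative transfer efficiency: 0.05 × 0.06 × 0.05 × 0.19 = 0.0000285
P energy = 72 / 0.0000285 = 2526316 MJ

2526316 MJ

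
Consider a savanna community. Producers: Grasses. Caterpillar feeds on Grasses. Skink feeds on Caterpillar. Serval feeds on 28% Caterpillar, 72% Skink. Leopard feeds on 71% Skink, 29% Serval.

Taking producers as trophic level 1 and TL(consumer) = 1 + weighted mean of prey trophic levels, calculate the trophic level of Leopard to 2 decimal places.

Caterpillar: 1 + 1 = 2
Skink: 1 + 2 = 3
Serval: 1 + (0.28×2 + 0.72×3) = 3.72
Leopard: 1 + (0.71×3 + 0.29×3.72) = 4.2088

4.21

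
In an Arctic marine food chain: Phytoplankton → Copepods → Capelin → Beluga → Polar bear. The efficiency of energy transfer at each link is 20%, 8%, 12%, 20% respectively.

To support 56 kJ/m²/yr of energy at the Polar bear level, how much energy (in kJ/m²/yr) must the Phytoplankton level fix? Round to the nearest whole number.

Cumulative transfer efficiency: 0.2 × 0.08 × 0.12 × 0.2 = 0.000384
Phytoplankton energy = 56 / 0.000384 = 145833 kJ/m²/yr

145833 kJ/m²/yr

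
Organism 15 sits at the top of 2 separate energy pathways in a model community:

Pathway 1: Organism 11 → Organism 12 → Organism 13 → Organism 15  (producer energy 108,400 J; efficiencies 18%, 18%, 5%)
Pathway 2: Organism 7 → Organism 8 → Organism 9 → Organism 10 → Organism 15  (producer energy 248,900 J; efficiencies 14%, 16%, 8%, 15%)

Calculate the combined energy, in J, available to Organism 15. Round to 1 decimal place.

Pathway 1: 108400 × 0.18 × 0.18 × 0.05 = 175.608 J
Pathway 2: 248900 × 0.14 × 0.16 × 0.08 × 0.15 = 66.90432 J
Total at Organism 15: 175.608 + 66.90432 = 242.51232 J

242.5 J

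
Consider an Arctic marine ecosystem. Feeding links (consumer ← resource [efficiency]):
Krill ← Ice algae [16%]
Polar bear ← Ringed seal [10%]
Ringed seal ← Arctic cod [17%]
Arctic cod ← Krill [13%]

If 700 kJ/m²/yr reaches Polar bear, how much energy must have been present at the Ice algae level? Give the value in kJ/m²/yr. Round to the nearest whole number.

1979638 kJ/m²/yr

Cumulative transfer efficiency: 0.16 × 0.13 × 0.17 × 0.1 = 0.0003536
Ice algae energy = 700 / 0.0003536 = 1979638 kJ/m²/yr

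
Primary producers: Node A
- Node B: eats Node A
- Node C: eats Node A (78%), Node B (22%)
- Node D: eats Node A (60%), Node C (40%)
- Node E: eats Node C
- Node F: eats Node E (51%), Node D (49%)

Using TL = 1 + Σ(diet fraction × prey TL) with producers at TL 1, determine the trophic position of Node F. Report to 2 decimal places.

Node B: 1 + 1 = 2
Node C: 1 + (0.78×1 + 0.22×2) = 2.22
Node D: 1 + (0.6×1 + 0.4×2.22) = 2.488
Node E: 1 + 2.22 = 3.22
Node F: 1 + (0.51×3.22 + 0.49×2.488) = 3.86132

3.86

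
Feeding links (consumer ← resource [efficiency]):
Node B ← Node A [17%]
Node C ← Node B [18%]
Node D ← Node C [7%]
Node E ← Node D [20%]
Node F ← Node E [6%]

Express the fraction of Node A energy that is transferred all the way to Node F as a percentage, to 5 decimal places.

Product of link efficiencies: 0.17 × 0.18 × 0.07 × 0.2 × 0.06 = 0.000025704
As a percentage: 0.000025704 × 100 = 0.00257%

0.00257%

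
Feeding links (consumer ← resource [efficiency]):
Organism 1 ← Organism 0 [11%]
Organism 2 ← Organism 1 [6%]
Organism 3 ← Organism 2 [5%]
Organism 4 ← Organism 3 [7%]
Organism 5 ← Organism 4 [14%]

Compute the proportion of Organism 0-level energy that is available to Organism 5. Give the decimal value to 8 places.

0.00000323

Product of link efficiencies: 0.11 × 0.06 × 0.05 × 0.07 × 0.14 = 0.000003234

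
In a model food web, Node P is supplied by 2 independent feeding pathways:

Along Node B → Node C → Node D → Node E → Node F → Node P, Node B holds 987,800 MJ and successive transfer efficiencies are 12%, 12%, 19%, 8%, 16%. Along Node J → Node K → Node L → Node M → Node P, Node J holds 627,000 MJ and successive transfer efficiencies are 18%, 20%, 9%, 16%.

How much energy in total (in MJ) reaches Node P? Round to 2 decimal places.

359.63 MJ

Via Node B: 987800 × 0.12 × 0.12 × 0.19 × 0.08 × 0.16 = 34.59354624 MJ
Via Node J: 627000 × 0.18 × 0.2 × 0.09 × 0.16 = 325.0368 MJ
Total at Node P: 34.59354624 + 325.0368 = 359.63034624 MJ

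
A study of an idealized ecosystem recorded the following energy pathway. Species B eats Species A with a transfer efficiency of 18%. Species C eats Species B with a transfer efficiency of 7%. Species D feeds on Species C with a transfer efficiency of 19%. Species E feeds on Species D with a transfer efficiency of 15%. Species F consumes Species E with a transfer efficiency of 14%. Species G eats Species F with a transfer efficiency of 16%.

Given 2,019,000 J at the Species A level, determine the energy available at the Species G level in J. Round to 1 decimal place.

16.2 J

Species B: 2019000 × 0.18 = 363420 J
Species C: 363420 × 0.07 = 25439.4 J
Species D: 25439.4 × 0.19 = 4833.486 J
Species E: 4833.486 × 0.15 = 725.0229 J
Species F: 725.0229 × 0.14 = 101.503206 J
Species G: 101.503206 × 0.16 = 16.24051296 J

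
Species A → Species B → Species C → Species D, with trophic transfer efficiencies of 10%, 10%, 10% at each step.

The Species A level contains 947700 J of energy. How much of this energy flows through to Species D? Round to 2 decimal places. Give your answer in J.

Species B: 947700 × 0.1 = 94770 J
Species C: 94770 × 0.1 = 9477 J
Species D: 9477 × 0.1 = 947.7 J

947.70 J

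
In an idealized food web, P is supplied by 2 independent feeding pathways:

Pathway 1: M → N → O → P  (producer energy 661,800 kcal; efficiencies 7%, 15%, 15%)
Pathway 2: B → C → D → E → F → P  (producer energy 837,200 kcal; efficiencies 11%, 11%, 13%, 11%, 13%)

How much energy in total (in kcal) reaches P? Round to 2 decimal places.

1061.17 kcal

Pathway 1: 661800 × 0.07 × 0.15 × 0.15 = 1042.335 kcal
Pathway 2: 837200 × 0.11 × 0.11 × 0.13 × 0.11 × 0.13 = 18.83189308 kcal
Total at P: 1042.335 + 18.83189308 = 1061.16689308 kcal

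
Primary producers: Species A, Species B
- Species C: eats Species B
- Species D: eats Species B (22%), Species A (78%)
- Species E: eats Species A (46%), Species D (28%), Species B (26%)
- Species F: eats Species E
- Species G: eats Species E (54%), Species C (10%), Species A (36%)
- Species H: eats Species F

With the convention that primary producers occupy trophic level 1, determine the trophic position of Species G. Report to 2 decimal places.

2.79

Species C: 1 + 1 = 2
Species D: 1 + (0.22×1 + 0.78×1) = 2
Species E: 1 + (0.46×1 + 0.28×2 + 0.26×1) = 2.28
Species F: 1 + 2.28 = 3.28
Species G: 1 + (0.54×2.28 + 0.1×2 + 0.36×1) = 2.7912
Species H: 1 + 3.28 = 4.28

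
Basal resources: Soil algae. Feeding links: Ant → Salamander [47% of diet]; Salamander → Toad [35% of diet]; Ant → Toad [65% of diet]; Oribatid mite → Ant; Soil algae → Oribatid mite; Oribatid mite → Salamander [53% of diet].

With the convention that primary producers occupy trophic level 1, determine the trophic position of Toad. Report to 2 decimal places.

4.16

Oribatid mite: 1 + 1 = 2
Ant: 1 + 2 = 3
Salamander: 1 + (0.53×2 + 0.47×3) = 3.47
Toad: 1 + (0.65×3 + 0.35×3.47) = 4.1645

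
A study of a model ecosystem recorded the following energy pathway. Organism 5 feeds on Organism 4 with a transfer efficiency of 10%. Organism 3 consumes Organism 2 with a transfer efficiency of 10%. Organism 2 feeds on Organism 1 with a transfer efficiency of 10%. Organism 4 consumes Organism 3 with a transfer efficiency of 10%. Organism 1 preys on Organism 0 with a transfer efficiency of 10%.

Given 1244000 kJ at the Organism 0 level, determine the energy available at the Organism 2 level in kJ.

Organism 1: 1244000 × 0.1 = 124400 kJ
Organism 2: 124400 × 0.1 = 12440 kJ

12440 kJ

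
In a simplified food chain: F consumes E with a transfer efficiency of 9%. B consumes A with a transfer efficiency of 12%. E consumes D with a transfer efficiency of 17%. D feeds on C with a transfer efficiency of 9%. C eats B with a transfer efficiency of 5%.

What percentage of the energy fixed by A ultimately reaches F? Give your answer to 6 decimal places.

Product of link efficiencies: 0.12 × 0.05 × 0.09 × 0.17 × 0.09 = 0.000008262
As a percentage: 0.000008262 × 100 = 0.000826%

0.000826%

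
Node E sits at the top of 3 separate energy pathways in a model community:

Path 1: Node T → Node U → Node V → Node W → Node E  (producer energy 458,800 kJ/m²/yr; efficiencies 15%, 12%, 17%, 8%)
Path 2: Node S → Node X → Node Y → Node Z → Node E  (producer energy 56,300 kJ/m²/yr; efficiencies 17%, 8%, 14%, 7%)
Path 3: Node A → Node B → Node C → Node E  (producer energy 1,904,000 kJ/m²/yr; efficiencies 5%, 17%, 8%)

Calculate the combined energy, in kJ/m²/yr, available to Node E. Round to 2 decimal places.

Path 1: 458800 × 0.15 × 0.12 × 0.17 × 0.08 = 112.31424 kJ/m²/yr
Path 2: 56300 × 0.17 × 0.08 × 0.14 × 0.07 = 7.503664 kJ/m²/yr
Path 3: 1904000 × 0.05 × 0.17 × 0.08 = 1294.72 kJ/m²/yr
Total at Node E: 112.31424 + 7.503664 + 1294.72 = 1414.537904 kJ/m²/yr

1414.54 kJ/m²/yr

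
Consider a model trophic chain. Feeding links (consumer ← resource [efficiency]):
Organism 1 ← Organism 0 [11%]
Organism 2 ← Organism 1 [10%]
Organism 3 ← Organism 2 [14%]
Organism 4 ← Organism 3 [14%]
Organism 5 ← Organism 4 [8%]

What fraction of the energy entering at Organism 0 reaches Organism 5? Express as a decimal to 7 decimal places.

Product of link efficiencies: 0.11 × 0.1 × 0.14 × 0.14 × 0.08 = 0.000017248

0.0000172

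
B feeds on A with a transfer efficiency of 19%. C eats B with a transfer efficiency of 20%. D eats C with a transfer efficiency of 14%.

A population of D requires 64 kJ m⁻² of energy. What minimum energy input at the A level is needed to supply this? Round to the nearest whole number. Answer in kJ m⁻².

Cumulative transfer efficiency: 0.19 × 0.2 × 0.14 = 0.00532
A energy = 64 / 0.00532 = 12030 kJ m⁻²

12030 kJ m⁻²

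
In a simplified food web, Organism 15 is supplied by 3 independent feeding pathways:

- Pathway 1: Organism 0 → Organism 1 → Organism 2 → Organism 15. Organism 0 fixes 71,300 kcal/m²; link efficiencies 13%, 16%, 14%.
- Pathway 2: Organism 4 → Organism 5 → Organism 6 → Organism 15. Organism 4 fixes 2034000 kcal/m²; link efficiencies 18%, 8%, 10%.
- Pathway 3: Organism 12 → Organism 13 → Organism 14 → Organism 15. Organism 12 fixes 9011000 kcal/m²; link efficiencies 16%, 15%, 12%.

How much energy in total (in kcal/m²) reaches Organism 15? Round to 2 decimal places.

29088.27 kcal/m²

Pathway 1: 71300 × 0.13 × 0.16 × 0.14 = 207.6256 kcal/m²
Pathway 2: 2034000 × 0.18 × 0.08 × 0.1 = 2928.96 kcal/m²
Pathway 3: 9011000 × 0.16 × 0.15 × 0.12 = 25951.68 kcal/m²
Total at Organism 15: 207.6256 + 2928.96 + 25951.68 = 29088.2656 kcal/m²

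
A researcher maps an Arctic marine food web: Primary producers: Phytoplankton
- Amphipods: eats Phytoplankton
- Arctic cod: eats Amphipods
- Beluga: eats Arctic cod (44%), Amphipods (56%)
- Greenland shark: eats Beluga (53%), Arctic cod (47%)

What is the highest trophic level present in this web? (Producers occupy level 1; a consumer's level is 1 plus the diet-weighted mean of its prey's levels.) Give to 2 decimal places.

4.23

Amphipods: 1 + 1 = 2
Arctic cod: 1 + 2 = 3
Beluga: 1 + (0.44×3 + 0.56×2) = 3.44
Greenland shark: 1 + (0.53×3.44 + 0.47×3) = 4.2332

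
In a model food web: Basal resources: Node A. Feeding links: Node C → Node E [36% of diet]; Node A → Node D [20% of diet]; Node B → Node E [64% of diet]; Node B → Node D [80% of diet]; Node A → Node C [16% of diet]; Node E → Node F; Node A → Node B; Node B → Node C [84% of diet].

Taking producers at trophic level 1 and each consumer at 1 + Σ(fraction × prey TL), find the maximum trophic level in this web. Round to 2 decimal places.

4.30

Node B: 1 + 1 = 2
Node C: 1 + (0.84×2 + 0.16×1) = 2.84
Node D: 1 + (0.8×2 + 0.2×1) = 2.8
Node E: 1 + (0.64×2 + 0.36×2.84) = 3.3024
Node F: 1 + 3.3024 = 4.3024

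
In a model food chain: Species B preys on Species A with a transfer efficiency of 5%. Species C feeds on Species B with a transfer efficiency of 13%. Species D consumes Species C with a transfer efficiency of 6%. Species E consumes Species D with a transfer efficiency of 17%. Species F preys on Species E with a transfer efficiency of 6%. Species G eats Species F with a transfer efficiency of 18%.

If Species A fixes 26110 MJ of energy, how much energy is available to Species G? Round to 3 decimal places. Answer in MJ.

0.019 MJ

Species B: 26110 × 0.05 = 1305.5 MJ
Species C: 1305.5 × 0.13 = 169.715 MJ
Species D: 169.715 × 0.06 = 10.1829 MJ
Species E: 10.1829 × 0.17 = 1.731093 MJ
Species F: 1.731093 × 0.06 = 0.10386558 MJ
Species G: 0.10386558 × 0.18 = 0.0186958044 MJ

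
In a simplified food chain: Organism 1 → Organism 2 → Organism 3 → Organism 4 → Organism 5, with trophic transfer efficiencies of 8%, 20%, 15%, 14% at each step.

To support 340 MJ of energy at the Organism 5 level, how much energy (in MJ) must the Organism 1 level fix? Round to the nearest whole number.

1011905 MJ

Cumulative transfer efficiency: 0.08 × 0.2 × 0.15 × 0.14 = 0.000336
Organism 1 energy = 340 / 0.000336 = 1011905 MJ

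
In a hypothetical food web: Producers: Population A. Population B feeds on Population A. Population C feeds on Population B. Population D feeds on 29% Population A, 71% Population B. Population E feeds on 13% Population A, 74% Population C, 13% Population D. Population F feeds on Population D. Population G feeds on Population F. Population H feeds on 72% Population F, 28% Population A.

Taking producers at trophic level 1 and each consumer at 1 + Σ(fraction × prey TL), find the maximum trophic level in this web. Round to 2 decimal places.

4.71

Population B: 1 + 1 = 2
Population C: 1 + 2 = 3
Population D: 1 + (0.29×1 + 0.71×2) = 2.71
Population E: 1 + (0.13×1 + 0.74×3 + 0.13×2.71) = 3.7023
Population F: 1 + 2.71 = 3.71
Population G: 1 + 3.71 = 4.71
Population H: 1 + (0.72×3.71 + 0.28×1) = 3.9512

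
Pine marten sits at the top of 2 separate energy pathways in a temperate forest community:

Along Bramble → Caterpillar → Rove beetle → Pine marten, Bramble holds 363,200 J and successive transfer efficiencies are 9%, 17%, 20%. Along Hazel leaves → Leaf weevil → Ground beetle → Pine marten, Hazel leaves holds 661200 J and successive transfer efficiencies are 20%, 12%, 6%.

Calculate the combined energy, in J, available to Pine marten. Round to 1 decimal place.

2063.5 J

Via Bramble: 363200 × 0.09 × 0.17 × 0.2 = 1111.392 J
Via Hazel leaves: 661200 × 0.2 × 0.12 × 0.06 = 952.128 J
Total at Pine marten: 1111.392 + 952.128 = 2063.52 J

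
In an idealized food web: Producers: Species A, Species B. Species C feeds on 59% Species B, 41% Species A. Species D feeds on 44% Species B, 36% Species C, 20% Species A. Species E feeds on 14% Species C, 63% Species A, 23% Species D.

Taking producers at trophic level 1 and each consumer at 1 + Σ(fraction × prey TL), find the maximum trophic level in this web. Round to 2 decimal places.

Species C: 1 + (0.59×1 + 0.41×1) = 2
Species D: 1 + (0.44×1 + 0.36×2 + 0.2×1) = 2.36
Species E: 1 + (0.14×2 + 0.63×1 + 0.23×2.36) = 2.4528

2.45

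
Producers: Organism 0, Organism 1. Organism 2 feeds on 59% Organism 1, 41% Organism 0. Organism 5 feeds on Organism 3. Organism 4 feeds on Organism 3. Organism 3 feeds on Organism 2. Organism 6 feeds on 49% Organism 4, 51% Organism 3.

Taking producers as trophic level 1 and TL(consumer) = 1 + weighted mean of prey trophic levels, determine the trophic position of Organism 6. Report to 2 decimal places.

4.49

Organism 2: 1 + (0.59×1 + 0.41×1) = 2
Organism 3: 1 + 2 = 3
Organism 4: 1 + 3 = 4
Organism 5: 1 + 3 = 4
Organism 6: 1 + (0.49×4 + 0.51×3) = 4.49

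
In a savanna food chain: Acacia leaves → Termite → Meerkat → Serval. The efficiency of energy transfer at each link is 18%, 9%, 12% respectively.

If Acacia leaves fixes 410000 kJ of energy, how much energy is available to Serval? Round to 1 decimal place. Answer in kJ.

Termite: 410000 × 0.18 = 73800 kJ
Meerkat: 73800 × 0.09 = 6642 kJ
Serval: 6642 × 0.12 = 797.04 kJ

797.0 kJ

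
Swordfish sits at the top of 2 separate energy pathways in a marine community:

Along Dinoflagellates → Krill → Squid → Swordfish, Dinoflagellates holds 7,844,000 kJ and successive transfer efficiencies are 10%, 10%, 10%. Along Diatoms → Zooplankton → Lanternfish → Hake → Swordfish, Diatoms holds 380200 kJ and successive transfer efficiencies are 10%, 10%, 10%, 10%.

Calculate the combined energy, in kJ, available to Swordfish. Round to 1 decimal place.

Via Dinoflagellates: 7844000 × 0.1 × 0.1 × 0.1 = 7844 kJ
Via Diatoms: 380200 × 0.1 × 0.1 × 0.1 × 0.1 = 38.02 kJ
Total at Swordfish: 7844 + 38.02 = 7882.02 kJ

7882.0 kJ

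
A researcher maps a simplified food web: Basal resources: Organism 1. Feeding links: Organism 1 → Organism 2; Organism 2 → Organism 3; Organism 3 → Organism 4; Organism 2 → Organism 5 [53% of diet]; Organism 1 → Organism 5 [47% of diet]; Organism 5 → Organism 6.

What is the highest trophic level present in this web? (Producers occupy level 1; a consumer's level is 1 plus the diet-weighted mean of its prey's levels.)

Organism 2: 1 + 1 = 2
Organism 3: 1 + 2 = 3
Organism 4: 1 + 3 = 4
Organism 5: 1 + (0.53×2 + 0.47×1) = 2.53
Organism 6: 1 + 2.53 = 3.53

4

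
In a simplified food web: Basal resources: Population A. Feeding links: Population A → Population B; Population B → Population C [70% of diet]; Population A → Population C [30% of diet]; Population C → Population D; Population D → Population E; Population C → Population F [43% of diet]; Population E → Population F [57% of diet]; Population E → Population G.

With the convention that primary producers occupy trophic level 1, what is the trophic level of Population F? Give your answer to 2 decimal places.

Population B: 1 + 1 = 2
Population C: 1 + (0.7×2 + 0.3×1) = 2.7
Population D: 1 + 2.7 = 3.7
Population E: 1 + 3.7 = 4.7
Population F: 1 + (0.43×2.7 + 0.57×4.7) = 4.84
Population G: 1 + 4.7 = 5.7

4.84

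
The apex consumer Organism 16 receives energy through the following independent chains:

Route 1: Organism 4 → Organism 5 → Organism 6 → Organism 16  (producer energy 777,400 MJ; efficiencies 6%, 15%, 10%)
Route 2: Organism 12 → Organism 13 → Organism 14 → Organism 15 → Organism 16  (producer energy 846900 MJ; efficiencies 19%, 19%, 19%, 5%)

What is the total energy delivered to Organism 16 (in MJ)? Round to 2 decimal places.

Route 1: 777400 × 0.06 × 0.15 × 0.1 = 699.66 MJ
Route 2: 846900 × 0.19 × 0.19 × 0.19 × 0.05 = 290.444355 MJ
Total at Organism 16: 699.66 + 290.444355 = 990.104355 MJ

990.10 MJ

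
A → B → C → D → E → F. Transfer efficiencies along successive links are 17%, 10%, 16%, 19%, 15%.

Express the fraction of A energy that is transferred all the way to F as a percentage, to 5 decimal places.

Product of link efficiencies: 0.17 × 0.1 × 0.16 × 0.19 × 0.15 = 0.00007752
As a percentage: 0.00007752 × 100 = 0.00775%

0.00775%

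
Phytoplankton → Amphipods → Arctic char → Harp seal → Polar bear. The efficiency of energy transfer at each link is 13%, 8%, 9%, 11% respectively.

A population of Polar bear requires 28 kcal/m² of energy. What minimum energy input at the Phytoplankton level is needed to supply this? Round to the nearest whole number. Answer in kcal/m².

271950 kcal/m²

Cumulative transfer efficiency: 0.13 × 0.08 × 0.09 × 0.11 = 0.00010296
Phytoplankton energy = 28 / 0.00010296 = 271950 kcal/m²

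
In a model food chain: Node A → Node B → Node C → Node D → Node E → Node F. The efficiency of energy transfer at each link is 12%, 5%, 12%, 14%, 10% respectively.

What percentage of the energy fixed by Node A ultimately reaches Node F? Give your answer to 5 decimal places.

0.00101%

Product of link efficiencies: 0.12 × 0.05 × 0.12 × 0.14 × 0.1 = 0.00001008
As a percentage: 0.00001008 × 100 = 0.00101%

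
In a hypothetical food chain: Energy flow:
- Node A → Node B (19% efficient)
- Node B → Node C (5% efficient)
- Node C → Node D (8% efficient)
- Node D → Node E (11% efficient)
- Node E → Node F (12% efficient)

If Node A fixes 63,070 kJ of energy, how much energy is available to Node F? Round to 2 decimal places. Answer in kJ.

Node B: 63070 × 0.19 = 11983.3 kJ
Node C: 11983.3 × 0.05 = 599.165 kJ
Node D: 599.165 × 0.08 = 47.9332 kJ
Node E: 47.9332 × 0.11 = 5.272652 kJ
Node F: 5.272652 × 0.12 = 0.63271824 kJ

0.63 kJ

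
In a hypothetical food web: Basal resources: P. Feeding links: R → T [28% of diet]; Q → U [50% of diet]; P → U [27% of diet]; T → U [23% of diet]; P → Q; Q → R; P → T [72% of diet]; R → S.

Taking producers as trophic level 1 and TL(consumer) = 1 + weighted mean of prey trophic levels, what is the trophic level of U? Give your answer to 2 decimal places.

Q: 1 + 1 = 2
R: 1 + 2 = 3
S: 1 + 3 = 4
T: 1 + (0.72×1 + 0.28×3) = 2.56
U: 1 + (0.23×2.56 + 0.5×2 + 0.27×1) = 2.8588

2.86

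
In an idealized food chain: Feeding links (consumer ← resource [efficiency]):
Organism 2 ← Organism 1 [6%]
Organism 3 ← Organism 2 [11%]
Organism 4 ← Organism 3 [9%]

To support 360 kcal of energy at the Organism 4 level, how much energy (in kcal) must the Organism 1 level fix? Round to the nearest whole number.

Cumulative transfer efficiency: 0.06 × 0.11 × 0.09 = 0.000594
Organism 1 energy = 360 / 0.000594 = 606061 kcal

606061 kcal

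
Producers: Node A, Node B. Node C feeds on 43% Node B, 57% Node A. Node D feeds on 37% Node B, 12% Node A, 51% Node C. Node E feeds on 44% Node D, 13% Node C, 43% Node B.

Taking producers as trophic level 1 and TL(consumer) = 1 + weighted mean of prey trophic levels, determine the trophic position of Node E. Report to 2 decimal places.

Node C: 1 + (0.43×1 + 0.57×1) = 2
Node D: 1 + (0.37×1 + 0.12×1 + 0.51×2) = 2.51
Node E: 1 + (0.44×2.51 + 0.13×2 + 0.43×1) = 2.7944

2.79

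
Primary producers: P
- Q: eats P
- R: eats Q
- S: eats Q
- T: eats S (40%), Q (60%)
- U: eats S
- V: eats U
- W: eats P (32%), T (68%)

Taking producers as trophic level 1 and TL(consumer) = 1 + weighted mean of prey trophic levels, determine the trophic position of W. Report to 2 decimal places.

3.63

Q: 1 + 1 = 2
R: 1 + 2 = 3
S: 1 + 2 = 3
T: 1 + (0.4×3 + 0.6×2) = 3.4
U: 1 + 3 = 4
V: 1 + 4 = 5
W: 1 + (0.32×1 + 0.68×3.4) = 3.632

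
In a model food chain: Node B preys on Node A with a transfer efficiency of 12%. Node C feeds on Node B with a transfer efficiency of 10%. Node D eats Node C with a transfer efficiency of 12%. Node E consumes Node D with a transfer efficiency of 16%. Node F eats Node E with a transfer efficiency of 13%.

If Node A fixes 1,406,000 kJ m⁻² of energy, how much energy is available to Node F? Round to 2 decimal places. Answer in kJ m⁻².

42.11 kJ m⁻²

Node B: 1406000 × 0.12 = 168720 kJ m⁻²
Node C: 168720 × 0.1 = 16872 kJ m⁻²
Node D: 16872 × 0.12 = 2024.64 kJ m⁻²
Node E: 2024.64 × 0.16 = 323.9424 kJ m⁻²
Node F: 323.9424 × 0.13 = 42.112512 kJ m⁻²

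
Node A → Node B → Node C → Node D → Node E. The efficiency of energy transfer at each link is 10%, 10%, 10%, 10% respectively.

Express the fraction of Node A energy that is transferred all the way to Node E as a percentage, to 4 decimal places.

Product of link efficiencies: 0.1 × 0.1 × 0.1 × 0.1 = 0.0001
As a percentage: 0.0001 × 100 = 0.0100%

0.0100%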